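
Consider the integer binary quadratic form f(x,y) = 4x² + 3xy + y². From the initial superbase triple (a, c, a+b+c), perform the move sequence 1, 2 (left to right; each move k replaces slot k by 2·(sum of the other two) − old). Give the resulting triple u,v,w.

start (4,1,8) = (f(1,0),f(0,1),f(1,1))
replace slot 1: 2·(1+8) − 4 = 14 → (14,1,8)
replace slot 2: 2·(14+8) − 1 = 43 → (14,43,8)

14,43,8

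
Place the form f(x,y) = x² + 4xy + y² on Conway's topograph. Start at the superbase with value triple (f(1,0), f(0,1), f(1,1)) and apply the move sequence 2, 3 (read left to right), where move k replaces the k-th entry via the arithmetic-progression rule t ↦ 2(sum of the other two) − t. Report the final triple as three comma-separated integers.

start (1,1,6) = (f(1,0),f(0,1),f(1,1))
replace slot 2: 2·(1+6) − 1 = 13 → (1,13,6)
replace slot 3: 2·(1+13) − 6 = 22 → (1,13,22)

1,13,22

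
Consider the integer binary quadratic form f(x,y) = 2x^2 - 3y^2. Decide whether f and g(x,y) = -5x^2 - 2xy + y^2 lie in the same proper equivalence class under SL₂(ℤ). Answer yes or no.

D₁ = 24, D₂ = 24
river cycle of f (length 2): (2, 4, -1), (-1, 4, 2)
river cycle of g (length 2): (1, 4, -2), (-2, 4, 1)
cycles differ ⇒ inequivalent

no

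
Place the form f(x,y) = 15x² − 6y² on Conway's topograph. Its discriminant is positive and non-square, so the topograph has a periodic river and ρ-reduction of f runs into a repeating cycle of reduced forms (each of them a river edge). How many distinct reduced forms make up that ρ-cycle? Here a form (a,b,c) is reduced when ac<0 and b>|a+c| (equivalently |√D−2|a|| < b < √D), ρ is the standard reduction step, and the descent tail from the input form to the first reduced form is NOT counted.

D = 360, ⌊√D⌋ = 18
descent: ρ → (-6,12,9)  [lands on river]
river: ρ → (9,6,-9)
river: ρ → (-9,12,6)
river: ρ → (6,12,-9)
river: ρ → (-9,6,9)
river: ρ → (9,12,-6)
ρ-cycle length = 6 (tail of 1 descent step not counted)

6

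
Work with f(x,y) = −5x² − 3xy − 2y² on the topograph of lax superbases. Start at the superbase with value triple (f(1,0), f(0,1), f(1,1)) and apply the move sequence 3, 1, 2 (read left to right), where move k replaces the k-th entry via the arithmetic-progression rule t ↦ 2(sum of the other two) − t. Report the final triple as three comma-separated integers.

start (-5,-2,-10) = (f(1,0),f(0,1),f(1,1))
replace slot 3: 2·((-5)+(-2)) − (-10) = -4 → (-5,-2,-4)
replace slot 1: 2·((-2)+(-4)) − (-5) = -7 → (-7,-2,-4)
replace slot 2: 2·((-7)+(-4)) − (-2) = -20 → (-7,-20,-4)

-7,-20,-4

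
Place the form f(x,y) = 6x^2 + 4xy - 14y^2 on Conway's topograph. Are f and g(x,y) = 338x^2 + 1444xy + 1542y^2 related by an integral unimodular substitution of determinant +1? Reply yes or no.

D₁ = 352, D₂ = 352
river cycle of f (length 6): (6, 16, -4), (-4, 16, 6), (6, 8, -12), (-12, 16, 2), (2, 16, -12), (-12, 8, 6)
river cycle of g (length 6): (6, 16, -4), (-4, 16, 6), (6, 8, -12), (-12, 16, 2), (2, 16, -12), (-12, 8, 6)
cycles coincide ⇒ equivalent

yes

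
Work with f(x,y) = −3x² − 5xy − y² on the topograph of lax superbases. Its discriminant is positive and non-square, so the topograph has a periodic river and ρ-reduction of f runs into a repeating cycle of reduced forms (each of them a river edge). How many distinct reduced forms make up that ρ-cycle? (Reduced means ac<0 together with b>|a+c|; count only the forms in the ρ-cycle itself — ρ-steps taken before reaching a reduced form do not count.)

D = 13, ⌊√D⌋ = 3
descent: ρ → (-1,3,1)  [lands on river]
river: ρ → (1,3,-1)
ρ-cycle length = 2 (tail of 1 descent step not counted)

2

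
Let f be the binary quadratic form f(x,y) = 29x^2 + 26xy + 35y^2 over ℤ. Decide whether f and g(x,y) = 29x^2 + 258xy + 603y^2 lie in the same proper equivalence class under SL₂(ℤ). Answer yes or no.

D₁ = -3384, D₂ = -3384
f: reduced (well bottom): (29,26,35) with a≤c, −a<b≤a
g: translate: b→26 (≡258 mod 58), so (29,258,603)→(29,26,35)
g: reduced (well bottom): (29,26,35) with a≤c, −a<b≤a
reduced forms (29, 26, 35) vs (29, 26, 35) ⇒ equivalent

yes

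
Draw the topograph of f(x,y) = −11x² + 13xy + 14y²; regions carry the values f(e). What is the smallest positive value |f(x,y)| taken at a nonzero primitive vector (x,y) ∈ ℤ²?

river: ρ → (14,15,-10)
river: ρ → (-10,25,4)
river: ρ → (4,23,-16)
river: ρ → (-16,9,11)
river: ρ → (11,13,-14)
river: ρ → (-14,15,10)
river: ρ → (10,25,-4)
river: ρ → (-4,23,16)
river: ρ → (16,9,-11)
river: ρ → (-11,13,14)
closes: descent 0, river 10
min |a| on river = 4

4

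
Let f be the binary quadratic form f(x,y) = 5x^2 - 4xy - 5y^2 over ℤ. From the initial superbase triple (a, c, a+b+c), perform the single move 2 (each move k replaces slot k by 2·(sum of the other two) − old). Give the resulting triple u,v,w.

start (5,-5,-4) = (f(1,0),f(0,1),f(1,1))
replace slot 2: 2·(5+(-4)) − (-5) = 7 → (5,7,-4)

5,7,-4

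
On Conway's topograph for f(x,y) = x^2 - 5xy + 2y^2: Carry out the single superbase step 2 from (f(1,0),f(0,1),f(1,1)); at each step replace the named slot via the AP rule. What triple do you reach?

start (1,2,-2) = (f(1,0),f(0,1),f(1,1))
replace slot 2: 2·(1+(-2)) − 2 = -4 → (1,-4,-2)

1,-4,-2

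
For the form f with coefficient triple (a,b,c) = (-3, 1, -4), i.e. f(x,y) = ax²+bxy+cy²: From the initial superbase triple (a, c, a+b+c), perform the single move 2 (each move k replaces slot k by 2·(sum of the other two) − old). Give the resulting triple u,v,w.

start (-3,-4,-6) = (f(1,0),f(0,1),f(1,1))
replace slot 2: 2·((-3)+(-6)) − (-4) = -14 → (-3,-14,-6)

-3,-14,-6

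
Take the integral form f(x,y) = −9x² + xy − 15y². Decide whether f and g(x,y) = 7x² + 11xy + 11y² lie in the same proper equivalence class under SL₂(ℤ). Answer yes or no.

D₁ = -539, D₂ = -187
discriminants differ ⇒ not SL₂(ℤ)-equivalent

no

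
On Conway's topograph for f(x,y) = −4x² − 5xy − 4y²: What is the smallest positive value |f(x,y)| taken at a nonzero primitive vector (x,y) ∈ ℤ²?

translate: b→-3 (≡5 mod 8), so (4,5,4)→(4,-3,3)
flip: (4,-3,3)→(3,3,4)
reduced (well bottom): (3,3,4) with a≤c, −a<b≤a
well minimum |f| = |-3| = 3 (negative-definite)

3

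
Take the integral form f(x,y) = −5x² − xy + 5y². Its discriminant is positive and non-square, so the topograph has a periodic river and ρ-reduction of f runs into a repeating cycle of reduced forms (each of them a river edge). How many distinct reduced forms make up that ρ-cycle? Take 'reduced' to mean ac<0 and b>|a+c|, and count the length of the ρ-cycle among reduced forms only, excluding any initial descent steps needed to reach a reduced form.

D = 101, ⌊√D⌋ = 10
descent: ρ → (5,1,-5)  [lands on river]
river: ρ → (-5,9,1)
river: ρ → (1,9,-5)
river: ρ → (-5,1,5)
river: ρ → (5,9,-1)
river: ρ → (-1,9,5)
ρ-cycle length = 6 (tail of 1 descent step not counted)

6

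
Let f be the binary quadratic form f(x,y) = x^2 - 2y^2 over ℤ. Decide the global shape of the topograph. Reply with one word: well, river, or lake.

D = b²−4ac = 0² − 4·1·(-2) = 8
D > 0 non-square ⇒ indefinite ⇒ periodic river

river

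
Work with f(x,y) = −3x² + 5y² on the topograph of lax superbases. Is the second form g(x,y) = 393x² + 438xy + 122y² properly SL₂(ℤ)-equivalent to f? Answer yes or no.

D₁ = 60, D₂ = 60
river cycle of f (length 2): (-3, 6, 2), (2, 6, -3)
river cycle of g (length 2): (-3, 6, 2), (2, 6, -3)
cycles coincide ⇒ equivalent

yes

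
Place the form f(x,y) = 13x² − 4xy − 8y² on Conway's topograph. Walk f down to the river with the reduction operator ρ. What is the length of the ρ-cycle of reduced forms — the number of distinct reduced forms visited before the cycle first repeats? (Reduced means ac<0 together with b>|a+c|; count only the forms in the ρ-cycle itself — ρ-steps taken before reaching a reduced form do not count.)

D = 432, ⌊√D⌋ = 20
descent: ρ → (-8,20,1)  [lands on river]
river: ρ → (1,20,-8)
river: ρ → (-8,12,9)
river: ρ → (9,6,-11)
river: ρ → (-11,16,4)
river: ρ → (4,16,-11)
river: ρ → (-11,6,9)
river: ρ → (9,12,-8)
ρ-cycle length = 8 (tail of 1 descent step not counted)

8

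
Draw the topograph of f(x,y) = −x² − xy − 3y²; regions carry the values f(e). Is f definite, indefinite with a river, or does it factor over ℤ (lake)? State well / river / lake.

D = b²−4ac = (-1)² − 4·(-1)·(-3) = -11
D < 0 ⇒ definite ⇒ every region one sign ⇒ single well

well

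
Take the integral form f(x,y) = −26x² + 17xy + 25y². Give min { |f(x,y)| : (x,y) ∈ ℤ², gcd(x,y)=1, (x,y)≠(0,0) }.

river: ρ → (25,33,-18)
river: ρ → (-18,39,19)
river: ρ → (19,37,-20)
river: ρ → (-20,43,13)
river: ρ → (13,35,-32)
river: ρ → (-32,29,16)
river: ρ → (16,35,-26)
river: ρ → (-26,17,25)
closes: descent 0, river 8
min |a| on river = 13

13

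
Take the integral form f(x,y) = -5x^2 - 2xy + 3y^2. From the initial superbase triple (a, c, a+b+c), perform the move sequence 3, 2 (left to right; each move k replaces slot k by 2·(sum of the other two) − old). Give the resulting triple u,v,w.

start (-5,3,-4) = (f(1,0),f(0,1),f(1,1))
replace slot 3: 2·((-5)+3) − (-4) = 0 → (-5,3,0)
replace slot 2: 2·((-5)+0) − 3 = -13 → (-5,-13,0)

-5,-13,0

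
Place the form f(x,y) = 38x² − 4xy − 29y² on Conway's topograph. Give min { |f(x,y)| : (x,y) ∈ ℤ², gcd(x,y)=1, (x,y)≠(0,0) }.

descent: ρ → (-29,62,5)  [lands on river]
river: ρ → (5,58,-53)
river: ρ → (-53,48,10)
river: ρ → (10,52,-43)
river: ρ → (-43,34,19)
river: ρ → (19,42,-35)
river: ρ → (-35,28,26)
river: ρ → (26,24,-37)
river: ρ → (-37,50,13)
river: ρ → (13,54,-29)
closes: descent 1, river 10
min |a| on river = 5

5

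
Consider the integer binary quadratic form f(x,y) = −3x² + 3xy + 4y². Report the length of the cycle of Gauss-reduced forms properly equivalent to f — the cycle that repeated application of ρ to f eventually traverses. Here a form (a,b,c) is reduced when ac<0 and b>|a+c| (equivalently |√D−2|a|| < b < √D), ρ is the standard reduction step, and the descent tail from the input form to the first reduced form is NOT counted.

D = 57, ⌊√D⌋ = 7
river: ρ → (4,5,-2)
river: ρ → (-2,7,1)
river: ρ → (1,7,-2)
river: ρ → (-2,5,4)
river: ρ → (4,3,-3)
river: ρ → (-3,3,4)
ρ-cycle length = 6 (tail of 0 descent steps not counted)

6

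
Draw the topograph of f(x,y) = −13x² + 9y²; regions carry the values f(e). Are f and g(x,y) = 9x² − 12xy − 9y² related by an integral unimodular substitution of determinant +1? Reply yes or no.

D₁ = 468, D₂ = 468
river cycle of f (length 6): (9, 18, -4), (-4, 14, 17), (17, 20, -1), (-1, 20, 17), (17, 14, -4), (-4, 18, 9)
river cycle of g (length 10): (-9, 12, 9), (9, 6, -12), (-12, 18, 3), (3, 18, -12), (-12, 6, 9), (9, 12, -9), (-9, 6, 12), (12, 18, -3), (-3, 18, 12), (12, 6, -9)
cycles differ ⇒ inequivalent

no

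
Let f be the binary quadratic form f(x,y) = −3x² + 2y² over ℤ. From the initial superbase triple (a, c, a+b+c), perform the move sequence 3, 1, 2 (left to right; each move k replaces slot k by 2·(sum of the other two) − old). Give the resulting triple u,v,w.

start (-3,2,-1) = (f(1,0),f(0,1),f(1,1))
replace slot 3: 2·((-3)+2) − (-1) = -1 → (-3,2,-1)
replace slot 1: 2·(2+(-1)) − (-3) = 5 → (5,2,-1)
replace slot 2: 2·(5+(-1)) − 2 = 6 → (5,6,-1)

5,6,-1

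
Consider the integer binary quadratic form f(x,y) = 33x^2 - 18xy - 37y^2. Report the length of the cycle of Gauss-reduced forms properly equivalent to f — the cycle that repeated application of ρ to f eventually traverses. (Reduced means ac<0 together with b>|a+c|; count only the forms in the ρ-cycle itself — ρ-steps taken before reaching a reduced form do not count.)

D = 5208, ⌊√D⌋ = 72
descent: ρ → (-37,18,33)  [lands on river]
river: ρ → (33,48,-22)
river: ρ → (-22,40,41)
river: ρ → (41,42,-21)
river: ρ → (-21,42,41)
river: ρ → (41,40,-22)
river: ρ → (-22,48,33)
river: ρ → (33,18,-37)
river: ρ → (-37,56,14)
river: ρ → (14,56,-37)
ρ-cycle length = 10 (tail of 1 descent step not counted)

10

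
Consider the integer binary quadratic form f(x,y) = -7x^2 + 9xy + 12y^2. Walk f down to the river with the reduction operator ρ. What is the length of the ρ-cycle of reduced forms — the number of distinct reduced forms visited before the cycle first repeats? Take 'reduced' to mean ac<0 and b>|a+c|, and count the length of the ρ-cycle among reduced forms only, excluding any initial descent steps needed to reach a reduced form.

D = 417, ⌊√D⌋ = 20
river: ρ → (12,15,-4)
river: ρ → (-4,17,8)
river: ρ → (8,15,-6)
river: ρ → (-6,9,14)
river: ρ → (14,19,-1)
river: ρ → (-1,19,14)
river: ρ → (14,9,-6)
river: ρ → (-6,15,8)
river: ρ → (8,17,-4)
river: ρ → (-4,15,12)
river: ρ → (12,9,-7)
river: ρ → (-7,19,2)
river: ρ → (2,17,-16)
river: ρ → (-16,15,3)
river: ρ → (3,15,-16)
river: ρ → (-16,17,2)
river: ρ → (2,19,-7)
river: ρ → (-7,9,12)
ρ-cycle length = 18 (tail of 0 descent steps not counted)

18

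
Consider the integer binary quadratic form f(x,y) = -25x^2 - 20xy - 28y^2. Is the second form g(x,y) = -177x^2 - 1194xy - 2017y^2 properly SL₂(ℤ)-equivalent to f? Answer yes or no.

D₁ = -2400, D₂ = -2400
f is negative-definite; reduce −f:
−f: reduced (well bottom): (25,20,28) with a≤c, −a<b≤a
flip sign back: reduced form of f is (-25,-20,-28)
g is negative-definite; reduce −g:
−g: translate: b→132 (≡1194 mod 354), so (177,1194,2017)→(177,132,28)
−g: flip: (177,132,28)→(28,-132,177)
−g: translate: b→-20 (≡-132 mod 56), so (28,-132,177)→(28,-20,25)
−g: flip: (28,-20,25)→(25,20,28)
−g: reduced (well bottom): (25,20,28) with a≤c, −a<b≤a
flip sign back: reduced form of g is (-25,-20,-28)
reduced forms (-25, -20, -28) vs (-25, -20, -28) ⇒ equivalent

yes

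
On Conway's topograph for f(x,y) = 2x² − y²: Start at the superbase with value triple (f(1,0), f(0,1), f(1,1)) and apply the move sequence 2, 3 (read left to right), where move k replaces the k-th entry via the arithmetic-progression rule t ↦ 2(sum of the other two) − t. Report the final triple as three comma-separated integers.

start (2,-1,1) = (f(1,0),f(0,1),f(1,1))
replace slot 2: 2·(2+1) − (-1) = 7 → (2,7,1)
replace slot 3: 2·(2+7) − 1 = 17 → (2,7,17)

2,7,17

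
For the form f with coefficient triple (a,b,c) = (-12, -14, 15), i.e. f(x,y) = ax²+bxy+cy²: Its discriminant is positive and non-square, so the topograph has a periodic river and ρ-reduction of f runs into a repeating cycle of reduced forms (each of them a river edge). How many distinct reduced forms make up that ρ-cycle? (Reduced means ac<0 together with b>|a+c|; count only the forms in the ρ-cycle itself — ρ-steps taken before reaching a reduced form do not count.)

D = 916, ⌊√D⌋ = 30
descent: ρ → (15,14,-12)  [lands on river]
river: ρ → (-12,10,17)
river: ρ → (17,24,-5)
river: ρ → (-5,26,12)
river: ρ → (12,22,-9)
river: ρ → (-9,14,20)
river: ρ → (20,26,-3)
river: ρ → (-3,28,11)
river: ρ → (11,16,-15)
river: ρ → (-15,14,12)
river: ρ → (12,10,-17)
river: ρ → (-17,24,5)
river: ρ → (5,26,-12)
river: ρ → (-12,22,9)
river: ρ → (9,14,-20)
river: ρ → (-20,26,3)
river: ρ → (3,28,-11)
river: ρ → (-11,16,15)
ρ-cycle length = 18 (tail of 1 descent step not counted)

18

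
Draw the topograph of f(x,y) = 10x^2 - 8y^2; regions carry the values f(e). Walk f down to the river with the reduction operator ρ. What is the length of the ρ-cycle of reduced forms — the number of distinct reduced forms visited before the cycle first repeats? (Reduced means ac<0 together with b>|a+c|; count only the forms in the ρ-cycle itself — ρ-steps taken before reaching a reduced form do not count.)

D = 320, ⌊√D⌋ = 17
descent: ρ → (-8,16,2)  [lands on river]
river: ρ → (2,16,-8)
ρ-cycle length = 2 (tail of 1 descent step not counted)

2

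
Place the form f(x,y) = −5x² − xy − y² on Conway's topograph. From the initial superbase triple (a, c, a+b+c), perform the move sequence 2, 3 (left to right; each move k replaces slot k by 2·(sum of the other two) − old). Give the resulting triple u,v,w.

start (-5,-1,-7) = (f(1,0),f(0,1),f(1,1))
replace slot 2: 2·((-5)+(-7)) − (-1) = -23 → (-5,-23,-7)
replace slot 3: 2·((-5)+(-23)) − (-7) = -49 → (-5,-23,-49)

-5,-23,-49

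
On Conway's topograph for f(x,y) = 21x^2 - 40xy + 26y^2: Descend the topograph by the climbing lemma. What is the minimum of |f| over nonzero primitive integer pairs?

translate: b→2 (≡-40 mod 42), so (21,-40,26)→(21,2,7)
flip: (21,2,7)→(7,-2,21)
reduced (well bottom): (7,-2,21) with a≤c, −a<b≤a
well minimum = a = 7

7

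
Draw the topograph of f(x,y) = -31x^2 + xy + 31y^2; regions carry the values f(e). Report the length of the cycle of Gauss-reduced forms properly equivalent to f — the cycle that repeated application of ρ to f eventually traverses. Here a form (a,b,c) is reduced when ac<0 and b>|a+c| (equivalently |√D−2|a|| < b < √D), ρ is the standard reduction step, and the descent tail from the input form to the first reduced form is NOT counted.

D = 3845, ⌊√D⌋ = 62
river: ρ → (31,61,-1)
river: ρ → (-1,61,31)
river: ρ → (31,1,-31)
river: ρ → (-31,61,1)
river: ρ → (1,61,-31)
river: ρ → (-31,1,31)
ρ-cycle length = 6 (tail of 0 descent steps not counted)

6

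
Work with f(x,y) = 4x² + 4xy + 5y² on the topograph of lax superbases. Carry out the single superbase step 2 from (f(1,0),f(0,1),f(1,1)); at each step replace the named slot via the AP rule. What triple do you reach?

start (4,5,13) = (f(1,0),f(0,1),f(1,1))
replace slot 2: 2·(4+13) − 5 = 29 → (4,29,13)

4,29,13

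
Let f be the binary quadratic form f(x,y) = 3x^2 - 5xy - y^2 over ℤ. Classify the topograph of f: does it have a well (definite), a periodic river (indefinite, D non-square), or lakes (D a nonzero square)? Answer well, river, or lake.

D = b²−4ac = (-5)² − 4·3·(-1) = 37
D > 0 non-square ⇒ indefinite ⇒ periodic river

river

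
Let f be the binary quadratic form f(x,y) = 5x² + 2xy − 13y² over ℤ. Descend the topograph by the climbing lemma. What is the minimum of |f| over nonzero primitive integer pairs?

descent: ρ → (-13,-2,5)
descent: ρ → (5,12,-6)  [lands on river]
river: ρ → (-6,12,5)
river: ρ → (5,8,-10)
river: ρ → (-10,12,3)
river: ρ → (3,12,-10)
river: ρ → (-10,8,5)
closes: descent 2, river 6
min |a| on river = 3

3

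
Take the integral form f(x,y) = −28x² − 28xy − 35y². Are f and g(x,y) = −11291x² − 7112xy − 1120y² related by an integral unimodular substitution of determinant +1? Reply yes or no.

D₁ = -3136, D₂ = -3136
f is negative-definite; reduce −f:
−f: reduced (well bottom): (28,28,35) with a≤c, −a<b≤a
flip sign back: reduced form of f is (-28,-28,-35)
g is negative-definite; reduce −g:
−g: flip: (11291,7112,1120)→(1120,-7112,11291)
−g: translate: b→-392 (≡-7112 mod 2240), so (1120,-7112,11291)→(1120,-392,35)
−g: flip: (1120,-392,35)→(35,392,1120)
−g: translate: b→-28 (≡392 mod 70), so (35,392,1120)→(35,-28,28)
−g: flip: (35,-28,28)→(28,28,35)
−g: reduced (well bottom): (28,28,35) with a≤c, −a<b≤a
flip sign back: reduced form of g is (-28,-28,-35)
reduced forms (-28, -28, -35) vs (-28, -28, -35) ⇒ equivalent

yes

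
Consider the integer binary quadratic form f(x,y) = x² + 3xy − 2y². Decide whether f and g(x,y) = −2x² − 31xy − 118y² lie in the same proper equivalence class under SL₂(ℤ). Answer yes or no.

D₁ = 17, D₂ = 17
river cycle of f (length 6): (-2, 1, 2), (2, 3, -1), (-1, 3, 2), (2, 1, -2), (-2, 3, 1), (1, 3, -2)
river cycle of g (length 6): (-2, 1, 2), (2, 3, -1), (-1, 3, 2), (2, 1, -2), (-2, 3, 1), (1, 3, -2)
cycles coincide ⇒ equivalent

yes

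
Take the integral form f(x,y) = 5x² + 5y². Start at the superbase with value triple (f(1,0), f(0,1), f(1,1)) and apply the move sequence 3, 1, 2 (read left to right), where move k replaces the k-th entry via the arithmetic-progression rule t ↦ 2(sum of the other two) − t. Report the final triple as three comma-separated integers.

start (5,5,10) = (f(1,0),f(0,1),f(1,1))
replace slot 3: 2·(5+5) − 10 = 10 → (5,5,10)
replace slot 1: 2·(5+10) − 5 = 25 → (25,5,10)
replace slot 2: 2·(25+10) − 5 = 65 → (25,65,10)

25,65,10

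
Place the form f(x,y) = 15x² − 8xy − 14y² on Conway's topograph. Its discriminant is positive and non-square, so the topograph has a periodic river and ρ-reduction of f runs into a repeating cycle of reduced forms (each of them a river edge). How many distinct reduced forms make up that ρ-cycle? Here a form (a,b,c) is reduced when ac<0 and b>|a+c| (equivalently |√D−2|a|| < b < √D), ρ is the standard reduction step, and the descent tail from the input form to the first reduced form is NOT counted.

D = 904, ⌊√D⌋ = 30
descent: ρ → (-14,8,15)  [lands on river]
river: ρ → (15,22,-7)
river: ρ → (-7,20,18)
river: ρ → (18,16,-9)
river: ρ → (-9,20,14)
river: ρ → (14,8,-15)
river: ρ → (-15,22,7)
river: ρ → (7,20,-18)
river: ρ → (-18,16,9)
river: ρ → (9,20,-14)
ρ-cycle length = 10 (tail of 1 descent step not counted)

10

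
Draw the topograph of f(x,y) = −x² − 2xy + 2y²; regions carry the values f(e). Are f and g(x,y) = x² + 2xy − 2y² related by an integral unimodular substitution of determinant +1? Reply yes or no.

D₁ = 12, D₂ = 12
river cycle of f (length 2): (2, 2, -1), (-1, 2, 2)
river cycle of g (length 2): (-2, 2, 1), (1, 2, -2)
cycles differ ⇒ inequivalent

no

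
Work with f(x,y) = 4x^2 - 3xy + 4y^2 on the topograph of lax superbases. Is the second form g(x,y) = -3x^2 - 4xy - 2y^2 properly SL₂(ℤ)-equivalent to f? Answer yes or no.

D₁ = -55, D₂ = -8
discriminants differ ⇒ not SL₂(ℤ)-equivalent

no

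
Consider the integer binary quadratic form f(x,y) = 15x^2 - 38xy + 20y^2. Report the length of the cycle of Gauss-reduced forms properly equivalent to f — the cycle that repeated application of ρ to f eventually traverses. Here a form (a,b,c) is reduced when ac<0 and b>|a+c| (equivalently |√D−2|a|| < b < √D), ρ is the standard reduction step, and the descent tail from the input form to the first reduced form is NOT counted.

D = 244, ⌊√D⌋ = 15
descent: ρ → (20,-2,-3)
descent: ρ → (-3,14,4)  [lands on river]
river: ρ → (4,10,-9)
river: ρ → (-9,8,5)
river: ρ → (5,12,-5)
river: ρ → (-5,8,9)
river: ρ → (9,10,-4)
river: ρ → (-4,14,3)
river: ρ → (3,10,-12)
river: ρ → (-12,14,1)
river: ρ → (1,14,-12)
river: ρ → (-12,10,3)
river: ρ → (3,14,-4)
river: ρ → (-4,10,9)
river: ρ → (9,8,-5)
river: ρ → (-5,12,5)
river: ρ → (5,8,-9)
river: ρ → (-9,10,4)
river: ρ → (4,14,-3)
river: ρ → (-3,10,12)
river: ρ → (12,14,-1)
river: ρ → (-1,14,12)
river: ρ → (12,10,-3)
ρ-cycle length = 22 (tail of 2 descent steps not counted)

22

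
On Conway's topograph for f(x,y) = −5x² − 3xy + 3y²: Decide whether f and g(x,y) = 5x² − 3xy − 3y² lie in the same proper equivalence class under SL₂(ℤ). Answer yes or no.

D₁ = 69, D₂ = 69
river cycle of f (length 4): (3, 3, -5), (-5, 7, 1), (1, 7, -5), (-5, 3, 3)
river cycle of g (length 4): (-3, 3, 5), (5, 7, -1), (-1, 7, 5), (5, 3, -3)
cycles differ ⇒ inequivalent

no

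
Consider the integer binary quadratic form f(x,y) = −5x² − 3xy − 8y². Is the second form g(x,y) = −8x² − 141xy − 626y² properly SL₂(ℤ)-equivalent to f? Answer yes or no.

D₁ = -151, D₂ = -151
f is negative-definite; reduce −f:
−f: reduced (well bottom): (5,3,8) with a≤c, −a<b≤a
flip sign back: reduced form of f is (-5,-3,-8)
g is negative-definite; reduce −g:
−g: translate: b→-3 (≡141 mod 16), so (8,141,626)→(8,-3,5)
−g: flip: (8,-3,5)→(5,3,8)
−g: reduced (well bottom): (5,3,8) with a≤c, −a<b≤a
flip sign back: reduced form of g is (-5,-3,-8)
reduced forms (-5, -3, -8) vs (-5, -3, -8) ⇒ equivalent

yes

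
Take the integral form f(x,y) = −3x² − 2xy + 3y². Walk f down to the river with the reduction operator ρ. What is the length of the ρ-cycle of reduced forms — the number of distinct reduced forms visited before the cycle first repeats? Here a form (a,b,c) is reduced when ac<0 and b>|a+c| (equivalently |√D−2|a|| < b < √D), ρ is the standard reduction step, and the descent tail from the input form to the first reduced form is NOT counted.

D = 40, ⌊√D⌋ = 6
descent: ρ → (3,2,-3)  [lands on river]
river: ρ → (-3,4,2)
river: ρ → (2,4,-3)
river: ρ → (-3,2,3)
river: ρ → (3,4,-2)
river: ρ → (-2,4,3)
ρ-cycle length = 6 (tail of 1 descent step not counted)

6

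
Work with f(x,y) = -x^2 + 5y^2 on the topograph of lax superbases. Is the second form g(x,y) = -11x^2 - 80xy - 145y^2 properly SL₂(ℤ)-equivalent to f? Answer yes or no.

D₁ = 20, D₂ = 20
river cycle of f (length 2): (-1, 4, 1), (1, 4, -1)
river cycle of g (length 2): (-1, 4, 1), (1, 4, -1)
cycles coincide ⇒ equivalent

yes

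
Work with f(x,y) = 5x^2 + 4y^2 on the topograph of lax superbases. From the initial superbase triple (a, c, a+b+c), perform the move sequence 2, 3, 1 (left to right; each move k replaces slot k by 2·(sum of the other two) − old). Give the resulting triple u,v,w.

start (5,4,9) = (f(1,0),f(0,1),f(1,1))
replace slot 2: 2·(5+9) − 4 = 24 → (5,24,9)
replace slot 3: 2·(5+24) − 9 = 49 → (5,24,49)
replace slot 1: 2·(24+49) − 5 = 141 → (141,24,49)

141,24,49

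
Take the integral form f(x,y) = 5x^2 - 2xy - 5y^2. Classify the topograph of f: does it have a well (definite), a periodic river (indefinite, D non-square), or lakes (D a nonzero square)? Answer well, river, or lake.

D = b²−4ac = (-2)² − 4·5·(-5) = 104
D > 0 non-square ⇒ indefinite ⇒ periodic river

river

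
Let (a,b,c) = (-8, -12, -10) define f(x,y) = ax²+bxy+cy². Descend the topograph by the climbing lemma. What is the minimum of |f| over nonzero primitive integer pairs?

translate: b→-4 (≡12 mod 16), so (8,12,10)→(8,-4,6)
flip: (8,-4,6)→(6,4,8)
reduced (well bottom): (6,4,8) with a≤c, −a<b≤a
well minimum |f| = |-6| = 6 (negative-definite)

6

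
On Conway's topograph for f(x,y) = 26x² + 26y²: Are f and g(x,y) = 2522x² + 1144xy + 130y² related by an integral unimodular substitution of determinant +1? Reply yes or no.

D₁ = -2704, D₂ = -2704
f: reduced (well bottom): (26,0,26) with a≤c, −a<b≤a
g: flip: (2522,1144,130)→(130,-1144,2522)
g: translate: b→-104 (≡-1144 mod 260), so (130,-1144,2522)→(130,-104,26)
g: flip: (130,-104,26)→(26,104,130)
g: translate: b→0 (≡104 mod 52), so (26,104,130)→(26,0,26)
g: reduced (well bottom): (26,0,26) with a≤c, −a<b≤a
reduced forms (26, 0, 26) vs (26, 0, 26) ⇒ equivalent

yes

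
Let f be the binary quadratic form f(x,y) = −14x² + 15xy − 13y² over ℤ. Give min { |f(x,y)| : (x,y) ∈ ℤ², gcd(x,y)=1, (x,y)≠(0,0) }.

translate: b→13 (≡-15 mod 28), so (14,-15,13)→(14,13,12)
flip: (14,13,12)→(12,-13,14)
translate: b→11 (≡-13 mod 24), so (12,-13,14)→(12,11,13)
reduced (well bottom): (12,11,13) with a≤c, −a<b≤a
well minimum |f| = |-12| = 12 (negative-definite)

12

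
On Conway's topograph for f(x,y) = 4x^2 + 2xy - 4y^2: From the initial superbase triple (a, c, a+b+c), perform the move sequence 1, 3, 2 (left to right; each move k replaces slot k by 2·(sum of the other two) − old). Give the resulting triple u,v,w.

start (4,-4,2) = (f(1,0),f(0,1),f(1,1))
replace slot 1: 2·((-4)+2) − 4 = -8 → (-8,-4,2)
replace slot 3: 2·((-8)+(-4)) − 2 = -26 → (-8,-4,-26)
replace slot 2: 2·((-8)+(-26)) − (-4) = -64 → (-8,-64,-26)

-8,-64,-26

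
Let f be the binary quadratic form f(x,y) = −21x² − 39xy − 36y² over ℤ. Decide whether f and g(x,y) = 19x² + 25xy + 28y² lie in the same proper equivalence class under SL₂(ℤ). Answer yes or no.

D₁ = -1503, D₂ = -1503
f is negative-definite; reduce −f:
−f: translate: b→-3 (≡39 mod 42), so (21,39,36)→(21,-3,18)
−f: flip: (21,-3,18)→(18,3,21)
−f: reduced (well bottom): (18,3,21) with a≤c, −a<b≤a
flip sign back: reduced form of f is (-18,-3,-21)
g: translate: b→-13 (≡25 mod 38), so (19,25,28)→(19,-13,22)
g: reduced (well bottom): (19,-13,22) with a≤c, −a<b≤a
reduced forms (-18, -3, -21) vs (19, -13, 22) ⇒ inequivalent

no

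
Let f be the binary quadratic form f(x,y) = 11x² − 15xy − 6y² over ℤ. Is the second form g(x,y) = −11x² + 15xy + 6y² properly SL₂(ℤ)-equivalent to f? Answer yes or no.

D₁ = 489, D₂ = 489
river cycle of f (length 22): (-6, 15, 11), (11, 7, -10), (-10, 13, 8), (8, 19, -4), (-4, 21, 3), (3, 21, -4), (-4, 19, 8), (8, 13, -10), (-10, 7, 11), (11, 15, -6), … (12 more)
river cycle of g (length 22): (6, 21, -2), (-2, 19, 16), (16, 13, -5), (-5, 17, 10), (10, 3, -12), (-12, 21, 1), (1, 21, -12), (-12, 3, 10), (10, 17, -5), (-5, 13, 16), … (12 more)
cycles differ ⇒ inequivalent

no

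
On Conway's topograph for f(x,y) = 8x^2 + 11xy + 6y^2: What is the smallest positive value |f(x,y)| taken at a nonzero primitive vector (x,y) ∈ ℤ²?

translate: b→-5 (≡11 mod 16), so (8,11,6)→(8,-5,3)
flip: (8,-5,3)→(3,5,8)
translate: b→-1 (≡5 mod 6), so (3,5,8)→(3,-1,6)
reduced (well bottom): (3,-1,6) with a≤c, −a<b≤a
well minimum = a = 3

3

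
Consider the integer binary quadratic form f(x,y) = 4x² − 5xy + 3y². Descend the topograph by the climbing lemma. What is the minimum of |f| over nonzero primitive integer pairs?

translate: b→3 (≡-5 mod 8), so (4,-5,3)→(4,3,2)
flip: (4,3,2)→(2,-3,4)
translate: b→1 (≡-3 mod 4), so (2,-3,4)→(2,1,3)
reduced (well bottom): (2,1,3) with a≤c, −a<b≤a
well minimum = a = 2

2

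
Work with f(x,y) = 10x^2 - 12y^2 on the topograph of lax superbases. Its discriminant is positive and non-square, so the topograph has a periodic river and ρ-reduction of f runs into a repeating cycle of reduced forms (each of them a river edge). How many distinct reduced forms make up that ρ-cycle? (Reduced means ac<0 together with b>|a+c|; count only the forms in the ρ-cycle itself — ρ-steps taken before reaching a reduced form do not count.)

D = 480, ⌊√D⌋ = 21
descent: ρ → (-12,0,10)
descent: ρ → (10,20,-2)  [lands on river]
river: ρ → (-2,20,10)
ρ-cycle length = 2 (tail of 2 descent steps not counted)

2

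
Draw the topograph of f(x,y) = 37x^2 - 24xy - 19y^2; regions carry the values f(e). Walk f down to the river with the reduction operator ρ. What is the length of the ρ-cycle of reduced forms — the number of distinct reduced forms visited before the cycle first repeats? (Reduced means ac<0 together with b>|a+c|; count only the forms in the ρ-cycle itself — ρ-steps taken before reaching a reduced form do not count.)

D = 3388, ⌊√D⌋ = 58
descent: ρ → (-19,24,37)  [lands on river]
river: ρ → (37,50,-6)
river: ρ → (-6,58,1)
river: ρ → (1,58,-6)
river: ρ → (-6,50,37)
river: ρ → (37,24,-19)
river: ρ → (-19,52,9)
river: ρ → (9,56,-7)
river: ρ → (-7,56,9)
river: ρ → (9,52,-19)
ρ-cycle length = 10 (tail of 1 descent step not counted)

10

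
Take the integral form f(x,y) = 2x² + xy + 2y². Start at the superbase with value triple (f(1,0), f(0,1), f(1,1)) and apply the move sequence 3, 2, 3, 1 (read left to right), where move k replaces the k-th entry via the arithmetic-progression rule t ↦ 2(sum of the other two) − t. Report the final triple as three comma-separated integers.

start (2,2,5) = (f(1,0),f(0,1),f(1,1))
replace slot 3: 2·(2+2) − 5 = 3 → (2,2,3)
replace slot 2: 2·(2+3) − 2 = 8 → (2,8,3)
replace slot 3: 2·(2+8) − 3 = 17 → (2,8,17)
replace slot 1: 2·(8+17) − 2 = 48 → (48,8,17)

48,8,17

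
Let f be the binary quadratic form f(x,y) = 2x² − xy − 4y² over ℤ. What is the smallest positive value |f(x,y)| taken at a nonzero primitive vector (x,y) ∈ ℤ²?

descent: ρ → (-4,1,2)
descent: ρ → (2,3,-3)  [lands on river]
river: ρ → (-3,3,2)
river: ρ → (2,5,-1)
river: ρ → (-1,5,2)
closes: descent 2, river 4
min |a| on river = 1

1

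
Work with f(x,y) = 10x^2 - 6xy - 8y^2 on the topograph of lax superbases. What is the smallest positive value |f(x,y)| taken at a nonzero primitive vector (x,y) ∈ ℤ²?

descent: ρ → (-8,6,10)  [lands on river]
river: ρ → (10,14,-4)
river: ρ → (-4,18,2)
river: ρ → (2,18,-4)
river: ρ → (-4,14,10)
river: ρ → (10,6,-8)
river: ρ → (-8,10,8)
river: ρ → (8,6,-10)
river: ρ → (-10,14,4)
river: ρ → (4,18,-2)
river: ρ → (-2,18,4)
river: ρ → (4,14,-10)
river: ρ → (-10,6,8)
river: ρ → (8,10,-8)
closes: descent 1, river 14
min |a| on river = 2

2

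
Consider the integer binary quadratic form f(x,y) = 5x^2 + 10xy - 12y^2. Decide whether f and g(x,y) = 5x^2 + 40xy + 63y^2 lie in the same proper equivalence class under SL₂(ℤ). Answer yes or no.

D₁ = 340, D₂ = 340
river cycle of f (length 14): (-12, 14, 3), (3, 16, -7), (-7, 12, 7), (7, 16, -3), (-3, 14, 12), (12, 10, -5), (-5, 10, 12), (12, 14, -3), (-3, 16, 7), (7, 12, -7), … (4 more)
river cycle of g (length 14): (5, 10, -12), (-12, 14, 3), (3, 16, -7), (-7, 12, 7), (7, 16, -3), (-3, 14, 12), (12, 10, -5), (-5, 10, 12), (12, 14, -3), (-3, 16, 7), … (4 more)
cycles coincide ⇒ equivalent

yes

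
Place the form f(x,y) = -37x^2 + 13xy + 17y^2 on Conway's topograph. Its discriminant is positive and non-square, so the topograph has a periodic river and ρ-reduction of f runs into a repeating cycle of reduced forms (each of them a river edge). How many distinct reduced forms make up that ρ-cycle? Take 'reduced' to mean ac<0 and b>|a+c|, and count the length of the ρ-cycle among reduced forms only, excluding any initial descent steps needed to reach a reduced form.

D = 2685, ⌊√D⌋ = 51
descent: ρ → (17,21,-33)  [lands on river]
river: ρ → (-33,45,5)
river: ρ → (5,45,-33)
river: ρ → (-33,21,17)
river: ρ → (17,47,-7)
river: ρ → (-7,51,3)
river: ρ → (3,51,-7)
river: ρ → (-7,47,17)
ρ-cycle length = 8 (tail of 1 descent step not counted)

8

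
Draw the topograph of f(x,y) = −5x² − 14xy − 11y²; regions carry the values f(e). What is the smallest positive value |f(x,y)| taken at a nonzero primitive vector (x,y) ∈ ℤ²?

translate: b→4 (≡14 mod 10), so (5,14,11)→(5,4,2)
flip: (5,4,2)→(2,-4,5)
translate: b→0 (≡-4 mod 4), so (2,-4,5)→(2,0,3)
reduced (well bottom): (2,0,3) with a≤c, −a<b≤a
well minimum |f| = |-2| = 2 (negative-definite)

2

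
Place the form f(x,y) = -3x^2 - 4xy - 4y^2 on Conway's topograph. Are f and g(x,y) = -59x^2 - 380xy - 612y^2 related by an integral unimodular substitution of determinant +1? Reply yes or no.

D₁ = -32, D₂ = -32
f is negative-definite; reduce −f:
−f: translate: b→-2 (≡4 mod 6), so (3,4,4)→(3,-2,3)
−f: flip: (3,-2,3)→(3,2,3)
−f: reduced (well bottom): (3,2,3) with a≤c, −a<b≤a
flip sign back: reduced form of f is (-3,-2,-3)
g is negative-definite; reduce −g:
−g: translate: b→26 (≡380 mod 118), so (59,380,612)→(59,26,3)
−g: flip: (59,26,3)→(3,-26,59)
−g: translate: b→-2 (≡-26 mod 6), so (3,-26,59)→(3,-2,3)
−g: flip: (3,-2,3)→(3,2,3)
−g: reduced (well bottom): (3,2,3) with a≤c, −a<b≤a
flip sign back: reduced form of g is (-3,-2,-3)
reduced forms (-3, -2, -3) vs (-3, -2, -3) ⇒ equivalent

yes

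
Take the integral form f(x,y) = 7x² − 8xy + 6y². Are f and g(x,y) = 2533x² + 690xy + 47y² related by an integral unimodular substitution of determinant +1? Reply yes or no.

D₁ = -104, D₂ = -104
f: translate: b→6 (≡-8 mod 14), so (7,-8,6)→(7,6,5)
f: flip: (7,6,5)→(5,-6,7)
f: translate: b→4 (≡-6 mod 10), so (5,-6,7)→(5,4,6)
f: reduced (well bottom): (5,4,6) with a≤c, −a<b≤a
g: flip: (2533,690,47)→(47,-690,2533)
g: translate: b→-32 (≡-690 mod 94), so (47,-690,2533)→(47,-32,6)
g: flip: (47,-32,6)→(6,32,47)
g: translate: b→-4 (≡32 mod 12), so (6,32,47)→(6,-4,5)
g: flip: (6,-4,5)→(5,4,6)
g: reduced (well bottom): (5,4,6) with a≤c, −a<b≤a
reduced forms (5, 4, 6) vs (5, 4, 6) ⇒ equivalent

yes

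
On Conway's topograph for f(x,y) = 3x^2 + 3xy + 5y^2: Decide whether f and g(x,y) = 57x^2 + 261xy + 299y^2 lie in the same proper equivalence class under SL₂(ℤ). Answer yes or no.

D₁ = -51, D₂ = -51
f: reduced (well bottom): (3,3,5) with a≤c, −a<b≤a
g: translate: b→33 (≡261 mod 114), so (57,261,299)→(57,33,5)
g: flip: (57,33,5)→(5,-33,57)
g: translate: b→-3 (≡-33 mod 10), so (5,-33,57)→(5,-3,3)
g: flip: (5,-3,3)→(3,3,5)
g: reduced (well bottom): (3,3,5) with a≤c, −a<b≤a
reduced forms (3, 3, 5) vs (3, 3, 5) ⇒ equivalent

yes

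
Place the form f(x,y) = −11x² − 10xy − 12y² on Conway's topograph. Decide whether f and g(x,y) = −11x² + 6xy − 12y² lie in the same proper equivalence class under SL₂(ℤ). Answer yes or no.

D₁ = -428, D₂ = -492
discriminants differ ⇒ not SL₂(ℤ)-equivalent

no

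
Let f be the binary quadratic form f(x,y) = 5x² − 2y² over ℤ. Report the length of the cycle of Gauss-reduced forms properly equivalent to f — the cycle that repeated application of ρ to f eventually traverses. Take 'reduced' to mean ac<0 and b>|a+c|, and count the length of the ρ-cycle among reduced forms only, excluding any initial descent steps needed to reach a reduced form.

D = 40, ⌊√D⌋ = 6
descent: ρ → (-2,4,3)  [lands on river]
river: ρ → (3,2,-3)
river: ρ → (-3,4,2)
river: ρ → (2,4,-3)
river: ρ → (-3,2,3)
river: ρ → (3,4,-2)
ρ-cycle length = 6 (tail of 1 descent step not counted)

6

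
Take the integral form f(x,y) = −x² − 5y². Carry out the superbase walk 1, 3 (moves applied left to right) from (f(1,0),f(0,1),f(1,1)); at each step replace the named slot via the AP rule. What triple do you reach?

start (-1,-5,-6) = (f(1,0),f(0,1),f(1,1))
replace slot 1: 2·((-5)+(-6)) − (-1) = -21 → (-21,-5,-6)
replace slot 3: 2·((-21)+(-5)) − (-6) = -46 → (-21,-5,-46)

-21,-5,-46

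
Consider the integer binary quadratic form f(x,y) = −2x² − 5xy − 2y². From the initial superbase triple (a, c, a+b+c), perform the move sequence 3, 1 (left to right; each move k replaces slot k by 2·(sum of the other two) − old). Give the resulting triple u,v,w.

start (-2,-2,-9) = (f(1,0),f(0,1),f(1,1))
replace slot 3: 2·((-2)+(-2)) − (-9) = 1 → (-2,-2,1)
replace slot 1: 2·((-2)+1) − (-2) = 0 → (0,-2,1)

0,-2,1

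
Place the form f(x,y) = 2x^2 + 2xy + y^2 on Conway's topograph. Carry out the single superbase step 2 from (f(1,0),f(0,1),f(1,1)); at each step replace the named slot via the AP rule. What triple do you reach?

start (2,1,5) = (f(1,0),f(0,1),f(1,1))
replace slot 2: 2·(2+5) − 1 = 13 → (2,13,5)

2,13,5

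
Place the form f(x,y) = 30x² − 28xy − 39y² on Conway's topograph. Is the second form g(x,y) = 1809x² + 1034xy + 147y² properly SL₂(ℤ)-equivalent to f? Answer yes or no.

D₁ = 5464, D₂ = 5464
river cycle of f (length 70): (-39, 28, 30), (30, 32, -37), (-37, 42, 25), (25, 58, -21), (-21, 68, 10), (10, 72, -7), (-7, 68, 30), (30, 52, -23), (-23, 40, 42), (42, 44, -21), … (60 more)
river cycle of g (length 70): (25, 58, -21), (-21, 68, 10), (10, 72, -7), (-7, 68, 30), (30, 52, -23), (-23, 40, 42), (42, 44, -21), (-21, 40, 46), (46, 52, -15), (-15, 68, 14), … (60 more)
cycles coincide ⇒ equivalent

yes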